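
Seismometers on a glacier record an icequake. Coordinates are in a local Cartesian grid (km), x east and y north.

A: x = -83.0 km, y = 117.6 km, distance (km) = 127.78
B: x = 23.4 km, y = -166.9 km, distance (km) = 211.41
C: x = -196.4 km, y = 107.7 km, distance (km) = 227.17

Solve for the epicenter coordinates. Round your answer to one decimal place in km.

21.8 km east, 44.5 km north

Circle about each station: (x + 83.0)² + (y − 117.6)² = 127.78²; (x − 23.4)² + (y + 166.9)² = 211.41²; (x + 196.4)² + (y − 107.7)² = 227.17².
Subtracting pairs of circle equations eliminates x²+y² and gives linear equations (the radical axes):
212.8 x − 569.0 y = -20682.05
-226.8 x − 19.8 y = -5824.99
Solving the 2×2 system: x ≈ 21.8, y ≈ 44.5 km.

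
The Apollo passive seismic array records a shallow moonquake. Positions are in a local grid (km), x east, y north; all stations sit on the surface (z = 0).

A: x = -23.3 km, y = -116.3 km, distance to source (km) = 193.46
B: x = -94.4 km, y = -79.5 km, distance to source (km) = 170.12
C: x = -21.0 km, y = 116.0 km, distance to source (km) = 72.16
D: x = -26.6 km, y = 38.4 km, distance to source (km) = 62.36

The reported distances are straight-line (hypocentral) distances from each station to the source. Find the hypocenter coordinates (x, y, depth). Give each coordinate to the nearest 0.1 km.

Each station gives a sphere (x−x_i)² + (y−y_i)² + z² = d_i² (stations at z=0).
Subtracting the A sphere from B and C: z² cancels, leaving linear equations in x and y:
-142.2 x + 73.6 y = 9648.99
4.6 x + 464.6 y = 32048.13
Solving: x ≈ -31.988, y ≈ 69.297 km (keep extra digits for the depth step; rounded: -32.0, 69.3).
Then from the A sphere: z² = 193.46² − (x + 23.3)² − (y + 116.3)² with x = -31.988, y = 69.297, so z ≈ 53.898 ≈ 53.9 km.

(-32.0, 69.3, 53.9)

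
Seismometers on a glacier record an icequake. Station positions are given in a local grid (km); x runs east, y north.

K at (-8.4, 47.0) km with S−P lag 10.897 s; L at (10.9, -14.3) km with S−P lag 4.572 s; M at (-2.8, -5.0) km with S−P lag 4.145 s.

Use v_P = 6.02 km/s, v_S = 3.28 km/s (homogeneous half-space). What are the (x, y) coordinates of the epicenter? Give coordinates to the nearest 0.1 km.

x ≈ -17.5 km, y ≈ -31.0 km

Distance from S−P lag: d = Δt · v_P v_S / (v_P − v_S) = Δt · (6.02·3.28)/(6.02−3.28) ≈ 7.2064·Δt.
So d_K = 78.53, d_L = 32.95, d_M = 29.87 km.
Circle about each station: (x + 8.4)² + (y − 47.0)² = 78.53²; (x − 10.9)² + (y + 14.3)² = 32.95²; (x + 2.8)² + (y + 5.0)² = 29.87².
Subtracting the K equation from the L and M equations removes the quadratic terms:
38.6 x − 122.6 y = 3125.00
11.2 x − 104.0 y = 3028.02
Solving the 2×2 system: x ≈ -17.5, y ≈ -31.0 km.
Check against K (with the unrounded x, y): √((x + 8.4)²+(y − 47.0)²) = 78.53 ≈ 78.53 km. ✓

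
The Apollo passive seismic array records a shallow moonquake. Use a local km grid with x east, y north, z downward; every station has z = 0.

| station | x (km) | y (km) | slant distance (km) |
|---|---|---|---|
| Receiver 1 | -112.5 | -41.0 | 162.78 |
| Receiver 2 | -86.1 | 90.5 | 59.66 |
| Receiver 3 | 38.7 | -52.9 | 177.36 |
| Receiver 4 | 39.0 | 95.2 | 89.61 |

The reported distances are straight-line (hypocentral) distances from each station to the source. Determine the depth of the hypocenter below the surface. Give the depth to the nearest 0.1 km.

38.6 km

Each station gives a sphere (x−x_i)² + (y−y_i)² + z² = d_i² (stations at z=0).
Subtracting the Receiver 1 sphere from Receiver 2 and Receiver 3: z² cancels, leaving linear equations in x and y:
52.8 x + 263.0 y = 24204.22
302.4 x − 23.8 y = -15000.39
Solving: x ≈ -41.702, y ≈ 100.403 km (keep extra digits for the depth step; rounded: -41.7, 100.4).
Then from the Receiver 1 sphere: z² = 162.78² − (x + 112.5)² − (y + 41.0)² with x = -41.702, y = 100.403, so z ≈ 38.603 ≈ 38.6 km.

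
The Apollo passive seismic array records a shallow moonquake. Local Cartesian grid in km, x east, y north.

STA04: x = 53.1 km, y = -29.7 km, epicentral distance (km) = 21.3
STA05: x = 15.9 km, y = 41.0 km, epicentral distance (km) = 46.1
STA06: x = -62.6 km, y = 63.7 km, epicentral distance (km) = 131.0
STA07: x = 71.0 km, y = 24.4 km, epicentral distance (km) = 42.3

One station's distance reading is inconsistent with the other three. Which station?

STA05

Solve using three stations at a time. Using STA04, STA06, STA07 (subtract circle equations pairwise → linear system) gives (x, y) ≈ (45.9, -9.7).
Distances from that point to each station vs reported:
  STA04: calculated 21.3 vs reported 21.3 → residual 0.0 km
  STA05: calculated 58.9 vs reported 46.1 → residual 12.8 km
  STA06: calculated 131.0 vs reported 131.0 → residual 0.0 km
  STA07: calculated 42.3 vs reported 42.3 → residual 0.0 km
STA04, STA06, STA07 are mutually consistent (residuals ≈ 0); STA05 is off by 12.8 km.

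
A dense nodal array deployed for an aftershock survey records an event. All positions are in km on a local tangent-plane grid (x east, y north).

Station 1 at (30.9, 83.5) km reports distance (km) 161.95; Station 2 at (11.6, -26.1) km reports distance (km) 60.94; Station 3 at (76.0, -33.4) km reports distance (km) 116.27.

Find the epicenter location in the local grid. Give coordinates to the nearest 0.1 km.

-36.2 km east, -63.9 km north

Circle about each station: (x − 30.9)² + (y − 83.5)² = 161.95²; (x − 11.6)² + (y + 26.1)² = 60.94²; (x − 76.0)² + (y + 33.4)² = 116.27².
Subtracting pairs of circle equations eliminates x²+y² and gives linear equations (the radical axes):
-38.6 x − 219.2 y = 15402.83
90.2 x − 233.8 y = 11673.59
Solving the 2×2 system: x ≈ -36.2, y ≈ -63.9 km.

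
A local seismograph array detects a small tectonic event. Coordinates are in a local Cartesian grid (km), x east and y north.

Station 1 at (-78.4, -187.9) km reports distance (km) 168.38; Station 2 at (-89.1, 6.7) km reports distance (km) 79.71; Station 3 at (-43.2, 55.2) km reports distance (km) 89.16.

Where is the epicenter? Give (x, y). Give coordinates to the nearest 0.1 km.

Circle about each station: (x + 78.4)² + (y + 187.9)² = 168.38²; (x + 89.1)² + (y − 6.7)² = 79.71²; (x + 43.2)² + (y − 55.2)² = 89.16².
Subtracting the Station 1 equation from the Station 2 and Station 3 equations removes the quadratic terms:
-21.4 x + 389.2 y = -11471.13
70.4 x + 486.2 y = -16137.37
Solving the 2×2 system: x ≈ -18.6, y ≈ -30.5 km.
Check against Station 1 (with the unrounded x, y): √((x + 78.4)²+(y + 187.9)²) = 168.38 ≈ 168.38 km. ✓

-18.6 km east, -30.5 km north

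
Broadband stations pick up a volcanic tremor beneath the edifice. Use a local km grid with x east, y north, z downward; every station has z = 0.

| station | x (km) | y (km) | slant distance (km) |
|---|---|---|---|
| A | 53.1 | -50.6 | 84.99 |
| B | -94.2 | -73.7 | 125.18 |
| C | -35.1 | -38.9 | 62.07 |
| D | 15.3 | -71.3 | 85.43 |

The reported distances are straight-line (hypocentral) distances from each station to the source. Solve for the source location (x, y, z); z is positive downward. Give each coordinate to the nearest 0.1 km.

(-3.0, 8.8, 23.4)

Each station gives a sphere (x−x_i)² + (y−y_i)² + z² = d_i² (stations at z=0).
Subtracting the A sphere from B and C: z² cancels, leaving linear equations in x and y:
-294.6 x − 46.2 y = 478.63
-176.4 x + 23.4 y = 735.87
Solving: x ≈ -3.004, y ≈ 8.798 km (keep extra digits for the depth step; rounded: -3.0, 8.8).
Then from the A sphere: z² = 84.99² − (x − 53.1)² − (y + 50.6)² with x = -3.004, y = 8.798, so z ≈ 23.399 ≈ 23.4 km.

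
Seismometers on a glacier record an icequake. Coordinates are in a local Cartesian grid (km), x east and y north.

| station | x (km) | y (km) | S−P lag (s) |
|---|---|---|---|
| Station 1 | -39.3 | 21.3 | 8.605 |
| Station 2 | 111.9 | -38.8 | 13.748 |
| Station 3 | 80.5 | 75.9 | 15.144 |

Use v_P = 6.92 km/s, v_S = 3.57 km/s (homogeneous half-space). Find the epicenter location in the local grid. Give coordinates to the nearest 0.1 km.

Distance from S−P lag: d = Δt · v_P v_S / (v_P − v_S) = Δt · (6.92·3.57)/(6.92−3.57) ≈ 7.3744·Δt.
So d_Station 1 = 63.46, d_Station 2 = 101.38, d_Station 3 = 111.68 km.
Circle about each station: (x + 39.3)² + (y − 21.3)² = 63.46²; (x − 111.9)² + (y + 38.8)² = 101.38²; (x − 80.5)² + (y − 75.9)² = 111.68².
Subtracting pairs of circle equations eliminates x²+y² and gives linear equations (the radical axes):
302.4 x − 120.2 y = 5778.14
239.6 x + 109.2 y = 1797.63
Solving the 2×2 system: x ≈ 13.7, y ≈ -13.6 km.

13.7 km east, -13.6 km north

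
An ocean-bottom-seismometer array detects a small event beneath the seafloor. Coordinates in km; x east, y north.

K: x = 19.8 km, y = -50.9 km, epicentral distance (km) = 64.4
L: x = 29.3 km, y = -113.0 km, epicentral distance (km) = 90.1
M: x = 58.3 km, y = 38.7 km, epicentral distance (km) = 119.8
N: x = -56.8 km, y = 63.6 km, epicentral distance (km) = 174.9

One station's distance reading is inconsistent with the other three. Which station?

M

Solve using three stations at a time. Using K, L, N (subtract circle equations pairwise → linear system) gives (x, y) ≈ (83.3, -41.0).
Distances from that point to each station vs reported:
  K: calculated 64.3 vs reported 64.4 → residual 0.1 km
  L: calculated 90.0 vs reported 90.1 → residual 0.1 km
  M: calculated 83.5 vs reported 119.8 → residual 36.3 km
  N: calculated 174.9 vs reported 174.9 → residual 0.0 km
K, L, N are mutually consistent (residuals ≈ 0); M is off by 36.3 km.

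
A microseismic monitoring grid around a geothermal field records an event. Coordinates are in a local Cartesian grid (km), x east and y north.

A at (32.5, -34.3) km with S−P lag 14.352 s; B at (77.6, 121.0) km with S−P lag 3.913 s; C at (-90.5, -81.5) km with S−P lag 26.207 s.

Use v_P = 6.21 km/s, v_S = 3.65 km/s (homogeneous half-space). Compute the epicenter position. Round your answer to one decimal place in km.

x ≈ 68.4 km, y ≈ 87.6 km

Distance from S−P lag: d = Δt · v_P v_S / (v_P − v_S) = Δt · (6.21·3.65)/(6.21−3.65) ≈ 8.8541·Δt.
So d_A = 127.07, d_B = 34.65, d_C = 232.04 km.
Circle about each station: (x − 32.5)² + (y + 34.3)² = 127.07²; (x − 77.6)² + (y − 121.0)² = 34.65²; (x + 90.5)² + (y + 81.5)² = 232.04².
Subtracting the A equation from the B and C equations removes the quadratic terms:
90.2 x + 310.6 y = 33376.18
-246.0 x − 94.4 y = -25096.02
Solving the 2×2 system: x ≈ 68.4, y ≈ 87.6 km.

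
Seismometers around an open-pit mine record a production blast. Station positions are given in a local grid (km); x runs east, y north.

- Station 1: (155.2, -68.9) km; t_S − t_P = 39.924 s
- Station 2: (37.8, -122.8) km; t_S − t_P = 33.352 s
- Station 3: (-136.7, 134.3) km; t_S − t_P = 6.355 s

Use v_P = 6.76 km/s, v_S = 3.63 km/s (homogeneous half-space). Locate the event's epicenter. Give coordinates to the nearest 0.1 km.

Distance from S−P lag: d = Δt · v_P v_S / (v_P − v_S) = Δt · (6.76·3.63)/(6.76−3.63) ≈ 7.8399·Δt.
So d_Station 1 = 313.00, d_Station 2 = 261.48, d_Station 3 = 49.82 km.
Circle about each station: (x − 155.2)² + (y + 68.9)² = 313.00²; (x − 37.8)² + (y + 122.8)² = 261.48²; (x + 136.7)² + (y − 134.3)² = 49.82².
Subtracting the Station 1 equation from the Station 2 and Station 3 equations removes the quadratic terms:
-234.8 x − 107.8 y = 17271.64
-583.8 x + 406.4 y = 103376.10
Solving the 2×2 system: x ≈ -114.7, y ≈ 89.6 km.

-114.7 km east, 89.6 km north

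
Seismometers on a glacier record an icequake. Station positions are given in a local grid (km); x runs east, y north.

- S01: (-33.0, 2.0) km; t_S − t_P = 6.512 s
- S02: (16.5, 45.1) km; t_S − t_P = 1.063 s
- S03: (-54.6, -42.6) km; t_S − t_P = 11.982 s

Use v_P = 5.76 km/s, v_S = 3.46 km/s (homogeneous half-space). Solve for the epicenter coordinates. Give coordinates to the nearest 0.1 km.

x ≈ 9.6 km, y ≈ 39.0 km

Distance from S−P lag: d = Δt · v_P v_S / (v_P − v_S) = Δt · (5.76·3.46)/(5.76−3.46) ≈ 8.6650·Δt.
So d_S01 = 56.43, d_S02 = 9.21, d_S03 = 103.82 km.
Circle about each station: (x + 33.0)² + (y − 2.0)² = 56.43²; (x − 16.5)² + (y − 45.1)² = 9.21²; (x + 54.6)² + (y + 42.6)² = 103.82².
Subtracting the S01 equation from the S02 and S03 equations removes the quadratic terms:
99.0 x + 86.2 y = 4312.78
-43.2 x − 89.2 y = -3891.33
Solving the 2×2 system: x ≈ 9.6, y ≈ 39.0 km.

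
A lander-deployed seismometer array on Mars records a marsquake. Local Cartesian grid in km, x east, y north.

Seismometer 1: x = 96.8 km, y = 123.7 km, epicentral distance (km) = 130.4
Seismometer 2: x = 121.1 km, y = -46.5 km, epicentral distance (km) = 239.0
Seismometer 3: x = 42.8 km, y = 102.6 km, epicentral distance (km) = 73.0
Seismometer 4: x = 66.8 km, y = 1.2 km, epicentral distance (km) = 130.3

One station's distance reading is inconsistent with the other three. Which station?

Seismometer 2

Solve using three stations at a time. Using Seismometer 1, Seismometer 3, Seismometer 4 (subtract circle equations pairwise → linear system) gives (x, y) ≈ (-29.1, 89.5).
Distances from that point to each station vs reported:
  Seismometer 1: calculated 130.4 vs reported 130.4 → residual 0.0 km
  Seismometer 2: calculated 202.6 vs reported 239.0 → residual 36.4 km
  Seismometer 3: calculated 73.0 vs reported 73.0 → residual 0.0 km
  Seismometer 4: calculated 130.3 vs reported 130.3 → residual 0.0 km
Seismometer 1, Seismometer 3, Seismometer 4 are mutually consistent (residuals ≈ 0); Seismometer 2 is off by 36.4 km.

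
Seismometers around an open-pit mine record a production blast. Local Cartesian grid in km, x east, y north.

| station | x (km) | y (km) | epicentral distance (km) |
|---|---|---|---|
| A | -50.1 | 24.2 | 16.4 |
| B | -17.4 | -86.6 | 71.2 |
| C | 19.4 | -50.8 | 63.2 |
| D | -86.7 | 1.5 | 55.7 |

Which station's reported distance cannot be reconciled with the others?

A

Solve using three stations at a time. Using B, C, D (subtract circle equations pairwise → linear system) gives (x, y) ≈ (-34.3, -17.4).
Distances from that point to each station vs reported:
  A: calculated 44.5 vs reported 16.4 → residual 28.1 km
  B: calculated 71.2 vs reported 71.2 → residual 0.0 km
  C: calculated 63.2 vs reported 63.2 → residual 0.0 km
  D: calculated 55.7 vs reported 55.7 → residual 0.0 km
B, C, D are mutually consistent (residuals ≈ 0); A is off by 28.1 km.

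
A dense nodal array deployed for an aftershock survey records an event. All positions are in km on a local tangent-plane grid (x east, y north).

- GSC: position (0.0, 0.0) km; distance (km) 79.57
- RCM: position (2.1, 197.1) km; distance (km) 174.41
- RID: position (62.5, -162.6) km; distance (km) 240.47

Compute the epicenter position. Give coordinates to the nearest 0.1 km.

-69.8 km east, 38.2 km north

Circle about each station: x² + y² = 79.57²; (x − 2.1)² + (y − 197.1)² = 174.41²; (x − 62.5)² + (y + 162.6)² = 240.47².
Subtracting pairs of circle equations eliminates x²+y² and gives linear equations (the radical axes):
4.2 x + 394.2 y = 14765.36
125.0 x − 325.2 y = -21149.43
Solving the 2×2 system: x ≈ -69.8, y ≈ 38.2 km.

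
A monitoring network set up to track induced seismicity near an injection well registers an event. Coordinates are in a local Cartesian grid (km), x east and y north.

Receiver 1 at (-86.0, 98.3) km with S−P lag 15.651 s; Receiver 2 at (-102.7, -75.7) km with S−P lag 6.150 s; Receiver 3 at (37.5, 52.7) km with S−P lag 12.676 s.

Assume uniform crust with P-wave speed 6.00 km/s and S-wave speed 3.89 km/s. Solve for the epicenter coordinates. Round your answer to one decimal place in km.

-35.2 km east, -67.2 km north

Distance from S−P lag: d = Δt · v_P v_S / (v_P − v_S) = Δt · (6.00·3.89)/(6.00−3.89) ≈ 11.0616·Δt.
So d_Receiver 1 = 173.13, d_Receiver 2 = 68.03, d_Receiver 3 = 140.22 km.
Circle about each station: (x + 86.0)² + (y − 98.3)² = 173.13²; (x + 102.7)² + (y + 75.7)² = 68.03²; (x − 37.5)² + (y − 52.7)² = 140.22².
Subtracting the Receiver 1 equation from the Receiver 2 and Receiver 3 equations removes the quadratic terms:
-33.4 x − 348.0 y = 24564.81
247.0 x − 91.2 y = -2563.00
Solving the 2×2 system: x ≈ -35.2, y ≈ -67.2 km.
Check against Receiver 1 (with the unrounded x, y): √((x + 86.0)²+(y − 98.3)²) = 173.13 ≈ 173.13 km. ✓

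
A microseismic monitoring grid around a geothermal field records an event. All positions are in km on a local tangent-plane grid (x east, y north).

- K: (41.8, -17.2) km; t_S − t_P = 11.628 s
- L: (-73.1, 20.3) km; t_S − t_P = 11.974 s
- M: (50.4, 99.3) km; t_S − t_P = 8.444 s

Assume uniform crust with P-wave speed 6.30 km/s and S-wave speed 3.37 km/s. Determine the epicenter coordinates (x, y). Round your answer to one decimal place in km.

x ≈ 4.8 km, y ≈ 58.5 km

Distance from S−P lag: d = Δt · v_P v_S / (v_P − v_S) = Δt · (6.30·3.37)/(6.30−3.37) ≈ 7.2461·Δt.
So d_K = 84.26, d_L = 86.76, d_M = 61.19 km.
Circle about each station: (x − 41.8)² + (y + 17.2)² = 84.26²; (x + 73.1)² + (y − 20.3)² = 86.76²; (x − 50.4)² + (y − 99.3)² = 61.19².
Subtracting the K equation from the L and M equations removes the quadratic terms:
-229.8 x + 75.0 y = 3285.07
17.2 x + 233.0 y = 13713.10
Solving the 2×2 system: x ≈ 4.8, y ≈ 58.5 km.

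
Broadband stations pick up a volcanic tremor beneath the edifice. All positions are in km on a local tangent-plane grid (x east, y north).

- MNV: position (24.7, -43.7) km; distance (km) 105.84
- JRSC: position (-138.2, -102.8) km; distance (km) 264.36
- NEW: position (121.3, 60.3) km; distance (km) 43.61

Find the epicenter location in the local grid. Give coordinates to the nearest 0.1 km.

79.9 km east, 46.6 km north

Circle about each station: (x − 24.7)² + (y + 43.7)² = 105.84²; (x + 138.2)² + (y + 102.8)² = 264.36²; (x − 121.3)² + (y − 60.3)² = 43.61².
Subtracting the MNV equation from the JRSC and NEW equations removes the quadratic terms:
-325.8 x − 118.2 y = -31536.80
193.2 x + 208.0 y = 25130.27
Solving the 2×2 system: x ≈ 79.9, y ≈ 46.6 km.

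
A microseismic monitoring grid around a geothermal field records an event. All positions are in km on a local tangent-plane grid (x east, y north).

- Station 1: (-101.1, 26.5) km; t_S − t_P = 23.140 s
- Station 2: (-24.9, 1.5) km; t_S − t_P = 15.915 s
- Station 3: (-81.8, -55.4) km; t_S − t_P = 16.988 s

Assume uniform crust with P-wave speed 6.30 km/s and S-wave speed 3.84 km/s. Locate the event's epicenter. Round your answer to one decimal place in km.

Distance from S−P lag: d = Δt · v_P v_S / (v_P − v_S) = Δt · (6.30·3.84)/(6.30−3.84) ≈ 9.8341·Δt.
So d_Station 1 = 227.56, d_Station 2 = 156.51, d_Station 3 = 167.06 km.
Circle about each station: (x + 101.1)² + (y − 26.5)² = 227.56²; (x + 24.9)² + (y − 1.5)² = 156.51²; (x + 81.8)² + (y + 55.4)² = 167.06².
Subtracting the Station 1 equation from the Station 2 and Station 3 equations removes the quadratic terms:
152.4 x − 50.0 y = 16986.97
38.6 x − 163.8 y = 22711.45
Solving the 2×2 system: x ≈ 71.5, y ≈ -121.8 km.

(71.5, -121.8)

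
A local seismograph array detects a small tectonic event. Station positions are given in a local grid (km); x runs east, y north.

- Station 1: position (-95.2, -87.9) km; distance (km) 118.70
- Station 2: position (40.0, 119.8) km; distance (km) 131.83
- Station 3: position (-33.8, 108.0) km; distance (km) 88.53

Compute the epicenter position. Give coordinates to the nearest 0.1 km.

x ≈ -46.6 km, y ≈ 20.4 km

Circle about each station: (x + 95.2)² + (y + 87.9)² = 118.70²; (x − 40.0)² + (y − 119.8)² = 131.83²; (x + 33.8)² + (y − 108.0)² = 88.53².
Subtracting pairs of circle equations eliminates x²+y² and gives linear equations (the radical axes):
270.4 x + 415.4 y = -4126.87
122.8 x + 391.8 y = 2269.12
Solving the 2×2 system: x ≈ -46.6, y ≈ 20.4 km.
Check against Station 1 (with the unrounded x, y): √((x + 95.2)²+(y + 87.9)²) = 118.70 ≈ 118.70 km. ✓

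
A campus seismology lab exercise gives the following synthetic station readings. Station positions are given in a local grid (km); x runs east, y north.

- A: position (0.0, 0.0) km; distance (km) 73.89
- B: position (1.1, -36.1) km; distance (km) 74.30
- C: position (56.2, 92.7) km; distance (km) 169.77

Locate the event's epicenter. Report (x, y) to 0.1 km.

Circle about each station: x² + y² = 73.89²; (x − 1.1)² + (y + 36.1)² = 74.30²; (x − 56.2)² + (y − 92.7)² = 169.77².
Subtracting the A equation from the B and C equations removes the quadratic terms:
2.2 x − 72.2 y = 1243.66
112.4 x + 185.4 y = -11610.39
Solving the 2×2 system: x ≈ -71.3, y ≈ -19.4 km.

x ≈ -71.3 km, y ≈ -19.4 km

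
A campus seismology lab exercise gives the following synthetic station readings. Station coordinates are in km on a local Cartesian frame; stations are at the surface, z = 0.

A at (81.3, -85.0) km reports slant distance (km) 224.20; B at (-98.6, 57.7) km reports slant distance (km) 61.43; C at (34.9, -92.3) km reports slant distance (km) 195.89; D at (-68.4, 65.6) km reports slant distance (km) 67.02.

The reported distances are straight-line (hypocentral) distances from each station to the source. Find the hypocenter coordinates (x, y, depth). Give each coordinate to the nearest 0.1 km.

x ≈ -91.1 km, y ≈ 45.3 km, depth ≈ 59.7 km

Each station gives a sphere (x−x_i)² + (y−y_i)² + z² = d_i² (stations at z=0).
Subtracting the A sphere from B and C: z² cancels, leaving linear equations in x and y:
-359.8 x + 285.4 y = 45708.56
-92.8 x − 14.6 y = 7795.36
Solving: x ≈ -91.125, y ≈ 45.276 km (keep extra digits for the depth step; rounded: -91.1, 45.3).
Then from the A sphere: z² = 224.20² − (x − 81.3)² − (y + 85.0)² with x = -91.125, y = 45.276, so z ≈ 59.694 ≈ 59.7 km.
Check against D (with the unrounded solution): distance 67.03 ≈ 67.02 km. ✓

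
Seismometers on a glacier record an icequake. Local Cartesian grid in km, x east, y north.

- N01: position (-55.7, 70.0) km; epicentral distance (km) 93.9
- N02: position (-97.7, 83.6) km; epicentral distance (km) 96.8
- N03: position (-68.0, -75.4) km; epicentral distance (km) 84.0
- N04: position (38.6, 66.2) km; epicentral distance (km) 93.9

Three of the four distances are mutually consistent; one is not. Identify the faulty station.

Solve using three stations at a time. Using N01, N03, N04 (subtract circle equations pairwise → linear system) gives (x, y) ≈ (-11.8, -13.0).
Distances from that point to each station vs reported:
  N01: calculated 93.9 vs reported 93.9 → residual 0.0 km
  N02: calculated 129.2 vs reported 96.8 → residual 32.4 km
  N03: calculated 84.0 vs reported 84.0 → residual 0.0 km
  N04: calculated 93.9 vs reported 93.9 → residual 0.0 km
N01, N03, N04 are mutually consistent (residuals ≈ 0); N02 is off by 32.4 km.

N02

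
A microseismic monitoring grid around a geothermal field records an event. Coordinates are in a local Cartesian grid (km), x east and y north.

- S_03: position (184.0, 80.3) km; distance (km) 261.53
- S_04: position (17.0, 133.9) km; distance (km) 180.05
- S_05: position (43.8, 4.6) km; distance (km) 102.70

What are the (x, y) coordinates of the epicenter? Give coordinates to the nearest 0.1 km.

Circle about each station: (x − 184.0)² + (y − 80.3)² = 261.53²; (x − 17.0)² + (y − 133.9)² = 180.05²; (x − 43.8)² + (y − 4.6)² = 102.70².
Subtracting the S_03 equation from the S_04 and S_05 equations removes the quadratic terms:
-334.0 x + 107.2 y = 13894.06
-280.4 x − 151.4 y = 19486.16
Solving the 2×2 system: x ≈ -52.0, y ≈ -32.4 km.

(-52.0, -32.4)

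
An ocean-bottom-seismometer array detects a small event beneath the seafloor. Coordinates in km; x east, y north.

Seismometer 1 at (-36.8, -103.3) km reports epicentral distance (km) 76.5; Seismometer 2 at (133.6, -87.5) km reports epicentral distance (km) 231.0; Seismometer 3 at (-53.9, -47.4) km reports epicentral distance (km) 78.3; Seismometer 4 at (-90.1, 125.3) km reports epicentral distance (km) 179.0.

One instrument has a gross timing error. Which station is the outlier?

Solve using three stations at a time. Using Seismometer 1, Seismometer 2, Seismometer 4 (subtract circle equations pairwise → linear system) gives (x, y) ≈ (-94.9, -53.6).
Distances from that point to each station vs reported:
  Seismometer 1: calculated 76.4 vs reported 76.5 → residual 0.1 km
  Seismometer 2: calculated 231.0 vs reported 231.0 → residual 0.0 km
  Seismometer 3: calculated 41.4 vs reported 78.3 → residual 36.9 km
  Seismometer 4: calculated 179.0 vs reported 179.0 → residual 0.0 km
Seismometer 1, Seismometer 2, Seismometer 4 are mutually consistent (residuals ≈ 0); Seismometer 3 is off by 36.9 km.

Seismometer 3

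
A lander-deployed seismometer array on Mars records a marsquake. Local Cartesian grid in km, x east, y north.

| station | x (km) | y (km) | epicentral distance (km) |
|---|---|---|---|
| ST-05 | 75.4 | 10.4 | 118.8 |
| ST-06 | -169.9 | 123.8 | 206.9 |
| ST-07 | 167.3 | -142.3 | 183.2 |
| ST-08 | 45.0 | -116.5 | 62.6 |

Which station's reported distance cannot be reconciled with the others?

Solve using three stations at a time. Using ST-05, ST-07, ST-08 (subtract circle equations pairwise → linear system) gives (x, y) ≈ (-4.2, -77.8).
Distances from that point to each station vs reported:
  ST-05: calculated 118.8 vs reported 118.8 → residual 0.0 km
  ST-06: calculated 261.0 vs reported 206.9 → residual 54.1 km
  ST-07: calculated 183.2 vs reported 183.2 → residual 0.0 km
  ST-08: calculated 62.6 vs reported 62.6 → residual 0.0 km
ST-05, ST-07, ST-08 are mutually consistent (residuals ≈ 0); ST-06 is off by 54.1 km.

ST-06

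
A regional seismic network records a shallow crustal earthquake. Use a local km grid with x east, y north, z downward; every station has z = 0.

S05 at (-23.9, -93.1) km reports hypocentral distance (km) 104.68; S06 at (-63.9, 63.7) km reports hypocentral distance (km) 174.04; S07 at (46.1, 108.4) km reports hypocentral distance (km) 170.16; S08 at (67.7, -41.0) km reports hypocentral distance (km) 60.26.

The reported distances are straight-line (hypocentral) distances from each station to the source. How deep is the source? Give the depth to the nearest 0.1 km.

depth ≈ 57.5 km

Each station gives a sphere (x−x_i)² + (y−y_i)² + z² = d_i² (stations at z=0).
Subtracting the S05 sphere from S06 and S07: z² cancels, leaving linear equations in x and y:
-80.0 x + 313.6 y = -20429.94
140.0 x + 403.0 y = -13359.57
Solving: x ≈ 53.106, y ≈ -51.599 km (keep extra digits for the depth step; rounded: 53.1, -51.6).
Then from the S05 sphere: z² = 104.68² − (x + 23.9)² − (y + 93.1)² with x = 53.106, y = -51.599, so z ≈ 57.495 ≈ 57.5 km.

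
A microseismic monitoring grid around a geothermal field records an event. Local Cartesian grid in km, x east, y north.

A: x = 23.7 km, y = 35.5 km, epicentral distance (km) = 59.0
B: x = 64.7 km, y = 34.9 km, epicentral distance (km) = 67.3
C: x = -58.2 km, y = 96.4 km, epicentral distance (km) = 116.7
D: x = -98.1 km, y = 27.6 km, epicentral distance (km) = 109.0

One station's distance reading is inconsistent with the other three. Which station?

A

Solve using three stations at a time. Using B, C, D (subtract circle equations pairwise → linear system) gives (x, y) ≈ (7.3, -0.2).
Distances from that point to each station vs reported:
  A: calculated 39.3 vs reported 59.0 → residual 19.7 km
  B: calculated 67.3 vs reported 67.3 → residual 0.0 km
  C: calculated 116.7 vs reported 116.7 → residual 0.0 km
  D: calculated 109.0 vs reported 109.0 → residual 0.0 km
B, C, D are mutually consistent (residuals ≈ 0); A is off by 19.7 km.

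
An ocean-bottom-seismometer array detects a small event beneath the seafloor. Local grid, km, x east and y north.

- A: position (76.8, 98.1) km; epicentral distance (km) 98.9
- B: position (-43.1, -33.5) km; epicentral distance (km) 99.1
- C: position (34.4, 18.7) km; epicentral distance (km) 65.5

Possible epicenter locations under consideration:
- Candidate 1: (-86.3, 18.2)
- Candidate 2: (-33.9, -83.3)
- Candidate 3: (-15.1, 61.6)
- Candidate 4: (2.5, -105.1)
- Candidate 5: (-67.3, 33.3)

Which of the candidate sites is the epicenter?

Candidate 3

For each candidate, compare |candidate − station| to the reported distance:
Candidate 1: residuals A 82.7, B 31.7, C 55.2 → max 82.7 km
Candidate 2: residuals A 113.6, B 48.5, C 57.3 → max 113.6 km
Candidate 3: residuals A 0.0, B 0.0, C 0.0 → max 0.0 km
Candidate 4: residuals A 117.5, B 14.2, C 62.3 → max 117.5 km
Candidate 5: residuals A 59.1, B 28.1, C 37.2 → max 59.1 km
Only Candidate 3 has all residuals ≈ 0.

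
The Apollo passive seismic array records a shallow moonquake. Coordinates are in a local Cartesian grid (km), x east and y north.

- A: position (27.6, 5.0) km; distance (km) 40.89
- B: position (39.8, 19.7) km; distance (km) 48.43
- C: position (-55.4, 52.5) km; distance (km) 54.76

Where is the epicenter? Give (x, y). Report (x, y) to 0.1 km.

Circle about each station: (x − 27.6)² + (y − 5.0)² = 40.89²; (x − 39.8)² + (y − 19.7)² = 48.43²; (x + 55.4)² + (y − 52.5)² = 54.76².
Subtracting pairs of circle equations eliminates x²+y² and gives linear equations (the radical axes):
24.4 x + 29.4 y = 511.90
-166.0 x + 95.0 y = 3711.98
Solving the 2×2 system: x ≈ -8.4, y ≈ 24.4 km.
Check against A (with the unrounded x, y): √((x − 27.6)²+(y − 5.0)²) = 40.89 ≈ 40.89 km. ✓

-8.4 km east, 24.4 km north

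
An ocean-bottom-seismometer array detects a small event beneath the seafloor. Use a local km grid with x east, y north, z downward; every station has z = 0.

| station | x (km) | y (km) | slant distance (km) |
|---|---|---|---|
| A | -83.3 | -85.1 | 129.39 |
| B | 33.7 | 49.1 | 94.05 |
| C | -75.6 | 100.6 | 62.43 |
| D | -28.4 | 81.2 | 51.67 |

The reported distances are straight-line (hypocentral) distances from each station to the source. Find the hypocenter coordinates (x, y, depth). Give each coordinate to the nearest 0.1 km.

(-59.3, 41.5, 11.8)

Each station gives a sphere (x−x_i)² + (y−y_i)² + z² = d_i² (stations at z=0).
Subtracting the A sphere from B and C: z² cancels, leaving linear equations in x and y:
234.0 x + 268.4 y = -2738.03
15.4 x + 371.4 y = 14499.09
Solving: x ≈ -59.299, y ≈ 41.498 km (keep extra digits for the depth step; rounded: -59.3, 41.5).
Then from the A sphere: z² = 129.39² − (x + 83.3)² − (y + 85.1)² with x = -59.299, y = 41.498, so z ≈ 11.776 ≈ 11.8 km.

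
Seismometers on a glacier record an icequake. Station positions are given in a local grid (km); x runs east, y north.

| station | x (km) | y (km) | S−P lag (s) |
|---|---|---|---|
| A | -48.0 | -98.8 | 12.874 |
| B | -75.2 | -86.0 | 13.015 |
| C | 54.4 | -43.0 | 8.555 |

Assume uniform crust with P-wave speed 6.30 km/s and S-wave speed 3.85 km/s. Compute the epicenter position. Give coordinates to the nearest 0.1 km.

(-2.1, 20.1)

Distance from S−P lag: d = Δt · v_P v_S / (v_P − v_S) = Δt · (6.30·3.85)/(6.30−3.85) ≈ 9.9000·Δt.
So d_A = 127.45, d_B = 128.85, d_C = 84.69 km.
Circle about each station: (x + 48.0)² + (y + 98.8)² = 127.45²; (x + 75.2)² + (y + 86.0)² = 128.85²; (x − 54.4)² + (y + 43.0)² = 84.69².
Subtracting the A equation from the B and C equations removes the quadratic terms:
-54.4 x + 25.6 y = 626.78
204.8 x + 111.6 y = 1814.03
Solving the 2×2 system: x ≈ -2.1, y ≈ 20.1 km.
Check against A (with the unrounded x, y): √((x + 48.0)²+(y + 98.8)²) = 127.43 ≈ 127.45 km. ✓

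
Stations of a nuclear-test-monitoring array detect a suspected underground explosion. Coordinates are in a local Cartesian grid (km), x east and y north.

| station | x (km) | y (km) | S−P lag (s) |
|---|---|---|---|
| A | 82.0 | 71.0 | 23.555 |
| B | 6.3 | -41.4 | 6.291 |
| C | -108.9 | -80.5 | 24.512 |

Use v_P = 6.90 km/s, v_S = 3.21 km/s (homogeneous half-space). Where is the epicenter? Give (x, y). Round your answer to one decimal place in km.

x ≈ 37.2 km, y ≈ -63.1 km

Distance from S−P lag: d = Δt · v_P v_S / (v_P − v_S) = Δt · (6.90·3.21)/(6.90−3.21) ≈ 6.0024·Δt.
So d_A = 141.39, d_B = 37.76, d_C = 147.13 km.
Circle about each station: (x − 82.0)² + (y − 71.0)² = 141.39²; (x − 6.3)² + (y + 41.4)² = 37.76²; (x + 108.9)² + (y + 80.5)² = 147.13².
Subtracting the A equation from the B and C equations removes the quadratic terms:
-151.4 x − 224.8 y = 8553.96
-381.8 x − 303.0 y = 4918.36
Solving the 2×2 system: x ≈ 37.2, y ≈ -63.1 km.
Check against A (with the unrounded x, y): √((x − 82.0)²+(y − 71.0)²) = 141.39 ≈ 141.39 km. ✓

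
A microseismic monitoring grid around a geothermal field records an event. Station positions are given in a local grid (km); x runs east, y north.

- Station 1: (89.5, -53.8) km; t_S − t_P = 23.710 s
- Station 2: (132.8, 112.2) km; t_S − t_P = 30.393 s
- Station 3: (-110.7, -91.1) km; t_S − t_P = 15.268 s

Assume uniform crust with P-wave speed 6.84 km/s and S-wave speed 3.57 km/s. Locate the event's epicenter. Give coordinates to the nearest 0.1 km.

Distance from S−P lag: d = Δt · v_P v_S / (v_P − v_S) = Δt · (6.84·3.57)/(6.84−3.57) ≈ 7.4675·Δt.
So d_Station 1 = 177.05, d_Station 2 = 226.96, d_Station 3 = 114.01 km.
Circle about each station: (x − 89.5)² + (y + 53.8)² = 177.05²; (x − 132.8)² + (y − 112.2)² = 226.96²; (x + 110.7)² + (y + 91.1)² = 114.01².
Subtracting the Station 1 equation from the Station 2 and Station 3 equations removes the quadratic terms:
86.6 x + 332.0 y = -844.15
-400.4 x − 74.6 y = 27997.43
Solving the 2×2 system: x ≈ -73.0, y ≈ 16.5 km.

x ≈ -73.0 km, y ≈ 16.5 km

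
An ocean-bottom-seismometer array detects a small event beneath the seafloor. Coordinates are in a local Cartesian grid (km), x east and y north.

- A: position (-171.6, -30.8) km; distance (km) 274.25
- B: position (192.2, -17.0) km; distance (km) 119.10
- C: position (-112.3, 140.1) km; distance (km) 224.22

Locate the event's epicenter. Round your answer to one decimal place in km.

Circle about each station: (x + 171.6)² + (y + 30.8)² = 274.25²; (x − 192.2)² + (y + 17.0)² = 119.10²; (x + 112.3)² + (y − 140.1)² = 224.22².
Subtracting pairs of circle equations eliminates x²+y² and gives linear equations (the radical axes):
727.6 x + 27.6 y = 67862.89
118.6 x + 341.8 y = 26782.55
Solving the 2×2 system: x ≈ 91.5, y ≈ 46.6 km.

x ≈ 91.5 km, y ≈ 46.6 km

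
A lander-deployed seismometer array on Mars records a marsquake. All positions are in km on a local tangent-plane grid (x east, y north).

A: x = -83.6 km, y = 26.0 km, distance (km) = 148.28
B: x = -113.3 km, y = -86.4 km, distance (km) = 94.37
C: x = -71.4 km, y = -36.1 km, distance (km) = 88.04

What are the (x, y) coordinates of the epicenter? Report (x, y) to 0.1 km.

Circle about each station: (x + 83.6)² + (y − 26.0)² = 148.28²; (x + 113.3)² + (y + 86.4)² = 94.37²; (x + 71.4)² + (y + 36.1)² = 88.04².
Subtracting the A equation from the B and C equations removes the quadratic terms:
-59.4 x − 224.8 y = 25718.15
24.4 x − 124.2 y = 12972.13
Solving the 2×2 system: x ≈ -21.6, y ≈ -108.7 km.
Check against A (with the unrounded x, y): √((x + 83.6)²+(y − 26.0)²) = 148.27 ≈ 148.28 km. ✓

-21.6 km east, -108.7 km north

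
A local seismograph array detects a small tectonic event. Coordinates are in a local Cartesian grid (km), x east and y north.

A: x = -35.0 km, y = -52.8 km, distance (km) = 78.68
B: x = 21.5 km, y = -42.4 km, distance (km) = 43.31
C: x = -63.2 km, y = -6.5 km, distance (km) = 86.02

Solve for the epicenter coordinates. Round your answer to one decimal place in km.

22.5 km east, 0.9 km north

Circle about each station: (x + 35.0)² + (y + 52.8)² = 78.68²; (x − 21.5)² + (y + 42.4)² = 43.31²; (x + 63.2)² + (y + 6.5)² = 86.02².
Subtracting the A equation from the B and C equations removes the quadratic terms:
113.0 x + 20.8 y = 2561.96
-56.4 x + 92.6 y = -1185.25
Solving the 2×2 system: x ≈ 22.5, y ≈ 0.9 km.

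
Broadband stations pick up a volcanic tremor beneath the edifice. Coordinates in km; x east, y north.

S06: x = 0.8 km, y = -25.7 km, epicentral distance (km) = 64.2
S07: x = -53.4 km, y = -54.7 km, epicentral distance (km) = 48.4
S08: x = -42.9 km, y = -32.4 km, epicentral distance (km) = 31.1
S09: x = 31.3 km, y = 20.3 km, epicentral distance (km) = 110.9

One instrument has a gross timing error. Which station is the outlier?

Solve using three stations at a time. Using S06, S07, S08 (subtract circle equations pairwise → linear system) gives (x, y) ≈ (-60.5, -6.9).
Distances from that point to each station vs reported:
  S06: calculated 64.2 vs reported 64.2 → residual 0.0 km
  S07: calculated 48.4 vs reported 48.4 → residual 0.0 km
  S08: calculated 31.0 vs reported 31.1 → residual 0.1 km
  S09: calculated 95.8 vs reported 110.9 → residual 15.1 km
S06, S07, S08 are mutually consistent (residuals ≈ 0); S09 is off by 15.1 km.

S09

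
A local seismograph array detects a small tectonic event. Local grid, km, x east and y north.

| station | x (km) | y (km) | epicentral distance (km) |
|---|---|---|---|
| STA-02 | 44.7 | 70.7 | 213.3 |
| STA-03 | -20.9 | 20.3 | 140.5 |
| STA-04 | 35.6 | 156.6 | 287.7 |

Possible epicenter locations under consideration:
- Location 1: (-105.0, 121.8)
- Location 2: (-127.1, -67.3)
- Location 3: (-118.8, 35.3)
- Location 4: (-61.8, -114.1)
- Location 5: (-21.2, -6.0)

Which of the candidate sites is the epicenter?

For each candidate, compare |candidate − station| to the reported distance:
Location 1: residuals STA-02 55.1, STA-03 8.7, STA-04 142.9 → max 142.9 km
Location 2: residuals STA-02 7.1, STA-03 2.8, STA-04 10.9 → max 10.9 km
Location 3: residuals STA-02 46.0, STA-03 41.5, STA-04 91.4 → max 91.4 km
Location 4: residuals STA-02 0.0, STA-03 0.0, STA-04 0.0 → max 0.0 km
Location 5: residuals STA-02 112.2, STA-03 114.2, STA-04 115.5 → max 115.5 km
Only Location 4 has all residuals ≈ 0.

Location 4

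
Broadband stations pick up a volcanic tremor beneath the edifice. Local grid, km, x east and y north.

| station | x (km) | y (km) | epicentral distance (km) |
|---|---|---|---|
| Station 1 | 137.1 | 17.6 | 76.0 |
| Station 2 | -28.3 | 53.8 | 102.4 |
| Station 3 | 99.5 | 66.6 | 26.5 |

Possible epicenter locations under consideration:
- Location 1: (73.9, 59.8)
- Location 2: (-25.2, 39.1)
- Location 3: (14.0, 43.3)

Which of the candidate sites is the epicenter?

Location 1

For each candidate, compare |candidate − station| to the reported distance:
Location 1: residuals Station 1 0.0, Station 2 0.0, Station 3 0.0 → max 0.0 km
Location 2: residuals Station 1 87.7, Station 2 87.4, Station 3 101.2 → max 101.2 km
Location 3: residuals Station 1 49.8, Station 2 58.8, Station 3 62.1 → max 62.1 km
Only Location 1 has all residuals ≈ 0.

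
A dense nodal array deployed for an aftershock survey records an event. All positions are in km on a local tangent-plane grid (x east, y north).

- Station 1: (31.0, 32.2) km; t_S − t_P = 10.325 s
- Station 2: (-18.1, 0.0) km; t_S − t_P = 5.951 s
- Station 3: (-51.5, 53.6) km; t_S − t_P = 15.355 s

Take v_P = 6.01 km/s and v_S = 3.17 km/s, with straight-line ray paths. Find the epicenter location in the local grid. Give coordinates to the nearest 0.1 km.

Distance from S−P lag: d = Δt · v_P v_S / (v_P − v_S) = Δt · (6.01·3.17)/(6.01−3.17) ≈ 6.7083·Δt.
So d_Station 1 = 69.26, d_Station 2 = 39.92, d_Station 3 = 103.01 km.
Circle about each station: (x − 31.0)² + (y − 32.2)² = 69.26²; (x + 18.1)² + y² = 39.92²; (x + 51.5)² + (y − 53.6)² = 103.01².
Subtracting pairs of circle equations eliminates x²+y² and gives linear equations (the radical axes):
-98.2 x − 64.4 y = 1533.11
-165.0 x + 42.8 y = -2286.74
Solving the 2×2 system: x ≈ 5.5, y ≈ -32.2 km.

x ≈ 5.5 km, y ≈ -32.2 km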